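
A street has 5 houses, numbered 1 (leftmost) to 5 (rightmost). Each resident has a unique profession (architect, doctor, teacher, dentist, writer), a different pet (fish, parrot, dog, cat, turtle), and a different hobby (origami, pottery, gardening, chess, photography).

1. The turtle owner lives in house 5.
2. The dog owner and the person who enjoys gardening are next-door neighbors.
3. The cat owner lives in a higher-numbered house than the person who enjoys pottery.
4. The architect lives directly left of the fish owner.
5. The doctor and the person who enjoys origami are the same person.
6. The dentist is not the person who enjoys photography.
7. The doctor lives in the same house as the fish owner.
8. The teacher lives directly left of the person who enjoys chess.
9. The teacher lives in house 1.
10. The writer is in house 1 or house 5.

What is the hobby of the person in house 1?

Clue 1 places the turtle owner in house 5.
Clue 9 places the teacher in house 1.
House 5 profession: only writer fits.
By clue 8, the person who enjoys chess is in house 2.
The only pet still possible for house 1 is parrot.
The architect is narrowed to house 2 or 3; consider each.
Placing it in house 2 leads to a contradiction, so it's in house 3.
Clue 4: the fish owner is in house 4.
Clue 7 places the doctor in house 4.
The only profession still possible for house 2 is dentist.
The person who enjoys pottery is in house 1 (clue 3).
Clue 5: the person who enjoys origami is in house 4.
That leaves gardening as the hobby for house 3.
So house 5 gets photography for hobby.
By clue 2, the dog owner is in house 2.
House 3's pet must be cat (nothing else left).
So: house 1 = teacher/parrot/pottery, house 2 = dentist/dog/chess, house 3 = architect/cat/gardening, house 4 = doctor/fish/origami, house 5 = writer/turtle/photography.

pottery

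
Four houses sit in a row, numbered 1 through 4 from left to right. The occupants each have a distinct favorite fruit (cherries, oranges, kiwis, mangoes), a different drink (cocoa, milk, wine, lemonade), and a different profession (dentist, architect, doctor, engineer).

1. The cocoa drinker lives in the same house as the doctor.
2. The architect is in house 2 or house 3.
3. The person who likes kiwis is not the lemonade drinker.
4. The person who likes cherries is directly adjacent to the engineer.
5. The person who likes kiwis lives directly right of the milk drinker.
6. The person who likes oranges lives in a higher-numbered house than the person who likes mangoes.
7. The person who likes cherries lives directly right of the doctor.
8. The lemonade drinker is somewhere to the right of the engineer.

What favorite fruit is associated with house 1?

mangoes

House 1 favorite fruit: only mangoes fits.
That leaves dentist as the profession for house 4.
The architect is narrowed to house 2 or 3; consider each.
Placing it in house 3 leads to a contradiction, so it's in house 2.
The person who likes cherries is narrowed to house 2 or 4; consider each.
Placing it in house 4 leads to a contradiction, so it's in house 2.
By clue 7, the doctor is in house 1.
That leaves engineer as the profession for house 3.
By clue 1, the cocoa drinker is in house 1.
Clue 8: the lemonade drinker is in house 4.
The person who likes kiwis is in house 3 (clue 3).
Clue 5: the milk drinker is in house 2.
So house 4 gets oranges for favorite fruit.
The only drink still possible for house 3 is wine.
So: house 1 = mangoes/cocoa/doctor, house 2 = cherries/milk/architect, house 3 = kiwis/wine/engineer, house 4 = oranges/lemonade/dentist.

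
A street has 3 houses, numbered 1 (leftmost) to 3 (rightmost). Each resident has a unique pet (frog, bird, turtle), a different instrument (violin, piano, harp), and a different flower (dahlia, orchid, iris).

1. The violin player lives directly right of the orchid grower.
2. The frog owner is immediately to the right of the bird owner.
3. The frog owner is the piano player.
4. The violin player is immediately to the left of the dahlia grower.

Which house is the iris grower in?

By clue 4, the violin player is in house 2.
By clue 4, the dahlia grower is in house 3.
That leaves harp as the instrument for house 1.
So house 3 gets piano for instrument.
Clue 1 places the orchid grower in house 1.
Clue 3 places the frog owner in house 3.
House 2's flower must be iris (nothing else left).
From clue 2, the bird owner must be in house 2.
The only pet still possible for house 1 is turtle.
So: house 1 = turtle/harp/orchid, house 2 = bird/violin/iris, house 3 = frog/piano/dahlia.

2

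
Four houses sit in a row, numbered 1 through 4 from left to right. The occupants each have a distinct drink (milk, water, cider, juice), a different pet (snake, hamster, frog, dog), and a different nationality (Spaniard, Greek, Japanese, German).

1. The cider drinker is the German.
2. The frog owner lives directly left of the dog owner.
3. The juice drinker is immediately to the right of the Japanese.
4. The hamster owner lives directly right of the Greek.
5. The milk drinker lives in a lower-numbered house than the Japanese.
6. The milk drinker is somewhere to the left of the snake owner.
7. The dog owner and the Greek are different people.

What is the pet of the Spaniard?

frog

So house 1 gets frog for pet.
From clue 2, the dog owner must be in house 2.
The hamster owner is in house 4 (clue 4).
The Greek is in house 3 (clue 4).
House 3's pet must be snake (nothing else left).
The only nationality still possible for house 2 is Japanese.
From clue 3, the juice drinker must be in house 3.
Clue 5: the milk drinker is in house 1.
The only drink still possible for house 2 is water.
House 4 drink: only cider fits.
Clue 1: the German is in house 4.
That leaves Spaniard as the nationality for house 1.
So: house 1 = milk/frog/Spaniard, house 2 = water/dog/Japanese, house 3 = juice/snake/Greek, house 4 = cider/hamster/German.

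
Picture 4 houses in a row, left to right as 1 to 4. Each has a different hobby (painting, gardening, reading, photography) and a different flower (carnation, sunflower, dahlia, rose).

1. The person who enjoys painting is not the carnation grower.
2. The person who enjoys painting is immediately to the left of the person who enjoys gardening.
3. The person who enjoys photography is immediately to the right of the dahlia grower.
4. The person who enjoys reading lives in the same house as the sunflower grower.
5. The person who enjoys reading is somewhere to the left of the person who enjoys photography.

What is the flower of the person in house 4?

carnation

The person who enjoys gardening is narrowed to house 2 or 3 or 4; consider each.
Placing it in house 2 and house 4 leads to a contradiction, so it's in house 3.
From clue 2, the person who enjoys painting must be in house 2.
House 1 hobby: only reading fits.
House 4 hobby: only photography fits.
By clue 3, the dahlia grower is in house 3.
The sunflower grower is in house 1 (clue 4).
House 2 flower: only rose fits.
So house 4 gets carnation for flower.
So: house 1 = reading/sunflower, house 2 = painting/rose, house 3 = gardening/dahlia, house 4 = photography/carnation.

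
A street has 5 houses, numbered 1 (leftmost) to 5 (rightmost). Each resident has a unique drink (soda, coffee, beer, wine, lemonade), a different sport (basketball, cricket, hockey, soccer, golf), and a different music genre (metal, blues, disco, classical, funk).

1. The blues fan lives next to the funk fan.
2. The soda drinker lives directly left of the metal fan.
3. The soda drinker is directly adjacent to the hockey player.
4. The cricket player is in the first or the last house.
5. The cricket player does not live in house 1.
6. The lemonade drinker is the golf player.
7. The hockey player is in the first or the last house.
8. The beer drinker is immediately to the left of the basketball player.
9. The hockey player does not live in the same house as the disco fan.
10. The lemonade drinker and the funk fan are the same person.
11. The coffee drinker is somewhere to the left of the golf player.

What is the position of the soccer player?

3

Clue 5: the cricket player is in house 5.
House 1 sport: only hockey fits.
Clue 3 places the soda drinker in house 2.
So house 5 gets wine for drink.
From clue 2, the metal fan must be in house 3.
That leaves lemonade as the drink for house 4.
That leaves funk as the music genre for house 4.
The blues fan is in house 5 (clue 1).
From clue 6, the golf player must be in house 4.
House 3 sport: only soccer fits.
That leaves classical as the music genre for house 1.
House 2 music genre: only disco fits.
From clue 8, the beer drinker must be in house 1.
House 3's drink must be coffee (nothing else left).
So house 2 gets basketball for sport.
So: house 1 = beer/hockey/classical, house 2 = soda/basketball/disco, house 3 = coffee/soccer/metal, house 4 = lemonade/golf/funk, house 5 = wine/cricket/blues.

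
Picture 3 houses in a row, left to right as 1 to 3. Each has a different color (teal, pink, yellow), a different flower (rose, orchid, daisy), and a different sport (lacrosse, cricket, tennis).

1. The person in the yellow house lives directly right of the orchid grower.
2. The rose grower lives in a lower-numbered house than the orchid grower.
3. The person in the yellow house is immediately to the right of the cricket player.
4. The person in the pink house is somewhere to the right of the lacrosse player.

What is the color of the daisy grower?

The rose grower is in house 1 (clue 2).
By clue 2, the orchid grower is in house 2.
So house 1 gets teal for color.
That leaves daisy as the flower for house 3.
That leaves tennis as the sport for house 3.
Clue 1: the person in the yellow house is in house 3.
By clue 3, the cricket player is in house 2.
That leaves pink as the color for house 2.
So house 1 gets lacrosse for sport.
So: house 1 = teal/rose/lacrosse, house 2 = pink/orchid/cricket, house 3 = yellow/daisy/tennis.

yellow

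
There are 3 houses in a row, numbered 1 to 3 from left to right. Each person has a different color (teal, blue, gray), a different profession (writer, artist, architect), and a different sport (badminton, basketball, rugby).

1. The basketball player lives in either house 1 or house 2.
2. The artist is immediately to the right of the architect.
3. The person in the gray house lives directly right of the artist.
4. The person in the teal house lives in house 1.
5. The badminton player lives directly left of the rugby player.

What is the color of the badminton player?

By clue 3, the person in the gray house is in house 3.
Clue 3 places the artist in house 2.
Clue 4: the person in the teal house is in house 1.
That leaves blue as the color for house 2.
House 1 profession: only architect fits.
The only profession still possible for house 3 is writer.
House 3's sport must be rugby (nothing else left).
Clue 5: the badminton player is in house 2.
House 1 sport: only basketball fits.
So: house 1 = teal/architect/basketball, house 2 = blue/artist/badminton, house 3 = gray/writer/rugby.

blue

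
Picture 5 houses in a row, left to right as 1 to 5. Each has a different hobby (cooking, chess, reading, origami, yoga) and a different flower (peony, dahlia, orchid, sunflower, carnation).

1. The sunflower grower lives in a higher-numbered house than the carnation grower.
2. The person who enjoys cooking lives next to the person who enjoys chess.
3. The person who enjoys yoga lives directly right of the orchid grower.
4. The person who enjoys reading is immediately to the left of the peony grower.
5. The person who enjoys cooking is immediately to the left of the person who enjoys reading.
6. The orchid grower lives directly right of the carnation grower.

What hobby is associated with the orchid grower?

The person who enjoys cooking is narrowed to house 1 or 2 or 3; consider each.
Placing it in house 1 and house 3 leads to a contradiction, so it's in house 2.
From clue 5, the person who enjoys reading must be in house 3.
Clue 4 places the peony grower in house 4.
House 1's hobby must be chess (nothing else left).
That leaves dahlia as the flower for house 1.
House 2 flower: only carnation fits.
House 3 flower: only orchid fits.
That leaves sunflower as the flower for house 5.
Clue 3 places the person who enjoys yoga in house 4.
That leaves origami as the hobby for house 5.
So: house 1 = chess/dahlia, house 2 = cooking/carnation, house 3 = reading/orchid, house 4 = yoga/peony, house 5 = origami/sunflower.

reading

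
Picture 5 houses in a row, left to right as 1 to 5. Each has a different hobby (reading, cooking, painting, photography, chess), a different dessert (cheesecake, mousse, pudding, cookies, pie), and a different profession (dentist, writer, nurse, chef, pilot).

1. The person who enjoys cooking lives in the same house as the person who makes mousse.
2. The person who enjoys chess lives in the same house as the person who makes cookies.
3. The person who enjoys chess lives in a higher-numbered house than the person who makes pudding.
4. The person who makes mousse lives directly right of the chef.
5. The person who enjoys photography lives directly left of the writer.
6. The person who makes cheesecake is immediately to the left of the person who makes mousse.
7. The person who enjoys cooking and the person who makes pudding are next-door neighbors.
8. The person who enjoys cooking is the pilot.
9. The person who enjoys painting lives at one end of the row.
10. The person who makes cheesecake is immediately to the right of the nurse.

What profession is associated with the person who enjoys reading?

That leaves pie as the dessert for house 1.
The person who enjoys painting is narrowed to house 1 or 5; consider each.
Placing it in house 5 leads to a contradiction, so it's in house 1.
The person who enjoys chess is narrowed to house 3 or 4 or 5; consider each.
Placing it in house 3 and house 4 leads to a contradiction, so it's in house 5.
Clue 2 places the person who makes cookies in house 5.
The person who enjoys cooking is narrowed to house 3 or 4; consider each.
Placing it in house 4 leads to a contradiction, so it's in house 3.
From clue 1, the person who makes mousse must be in house 3.
Clue 4 places the chef in house 2.
From clue 6, the person who makes cheesecake must be in house 2.
By clue 8, the pilot is in house 3.
Clue 10: the nurse is in house 1.
House 4's dessert must be pudding (nothing else left).
The person who enjoys photography is in house 4 (clue 5).
The writer is in house 5 (clue 5).
That leaves reading as the hobby for house 2.
The only profession still possible for house 4 is dentist.
So: house 1 = painting/pie/nurse, house 2 = reading/cheesecake/chef, house 3 = cooking/mousse/pilot, house 4 = photography/pudding/dentist, house 5 = chess/cookies/writer.

chef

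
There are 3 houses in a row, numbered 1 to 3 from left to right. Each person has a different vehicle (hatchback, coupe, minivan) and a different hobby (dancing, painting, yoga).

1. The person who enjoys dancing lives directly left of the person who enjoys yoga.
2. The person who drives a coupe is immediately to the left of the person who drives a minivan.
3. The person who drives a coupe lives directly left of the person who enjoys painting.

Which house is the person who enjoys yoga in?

That leaves dancing as the hobby for house 1.
By clue 1, the person who enjoys yoga is in house 2.
So house 3 gets painting for hobby.
By clue 3, the person who drives a coupe is in house 2.
That leaves hatchback as the vehicle for house 1.
House 3 vehicle: only minivan fits.
So: house 1 = hatchback/dancing, house 2 = coupe/yoga, house 3 = minivan/painting.

2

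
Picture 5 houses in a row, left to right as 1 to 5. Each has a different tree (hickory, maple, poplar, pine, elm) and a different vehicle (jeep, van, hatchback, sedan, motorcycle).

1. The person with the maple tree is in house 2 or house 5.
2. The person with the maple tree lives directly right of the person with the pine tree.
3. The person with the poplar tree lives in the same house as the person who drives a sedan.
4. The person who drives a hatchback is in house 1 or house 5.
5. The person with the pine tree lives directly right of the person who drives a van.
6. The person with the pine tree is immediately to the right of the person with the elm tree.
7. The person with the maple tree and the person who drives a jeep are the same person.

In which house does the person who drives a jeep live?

From clue 5, the person with the pine tree must be in house 4.
From clue 5, the person who drives a van must be in house 3.
Clue 6: the person with the elm tree is in house 3.
Clue 2: the person with the maple tree is in house 5.
Clue 7: the person who drives a jeep is in house 5.
The only vehicle still possible for house 1 is hatchback.
So house 2 gets sedan for vehicle.
So house 4 gets motorcycle for vehicle.
The person with the poplar tree is in house 2 (clue 3).
The only tree still possible for house 1 is hickory.
So: house 1 = hickory/hatchback, house 2 = poplar/sedan, house 3 = elm/van, house 4 = pine/motorcycle, house 5 = maple/jeep.

5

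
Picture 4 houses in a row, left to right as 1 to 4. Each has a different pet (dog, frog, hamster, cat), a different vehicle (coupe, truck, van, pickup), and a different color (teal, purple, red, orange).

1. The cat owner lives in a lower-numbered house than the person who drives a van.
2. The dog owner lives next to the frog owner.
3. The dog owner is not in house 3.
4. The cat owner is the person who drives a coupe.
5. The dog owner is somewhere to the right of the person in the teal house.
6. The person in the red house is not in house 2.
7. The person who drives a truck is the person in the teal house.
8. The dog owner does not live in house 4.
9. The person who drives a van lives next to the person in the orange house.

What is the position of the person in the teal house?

1

By clue 8, the dog owner is in house 2.
Clue 5 places the person in the teal house in house 1.
Clue 7: the person who drives a truck is in house 1.
So house 4 gets hamster for pet.
Clue 4: the cat owner is in house 3.
House 1's pet must be frog (nothing else left).
So house 3 gets coupe for vehicle.
From clue 1, the person who drives a van must be in house 4.
The person in the orange house is in house 3 (clue 9).
House 2 vehicle: only pickup fits.
House 2's color must be purple (nothing else left).
House 4 color: only red fits.
So: house 1 = frog/truck/teal, house 2 = dog/pickup/purple, house 3 = cat/coupe/orange, house 4 = hamster/van/red.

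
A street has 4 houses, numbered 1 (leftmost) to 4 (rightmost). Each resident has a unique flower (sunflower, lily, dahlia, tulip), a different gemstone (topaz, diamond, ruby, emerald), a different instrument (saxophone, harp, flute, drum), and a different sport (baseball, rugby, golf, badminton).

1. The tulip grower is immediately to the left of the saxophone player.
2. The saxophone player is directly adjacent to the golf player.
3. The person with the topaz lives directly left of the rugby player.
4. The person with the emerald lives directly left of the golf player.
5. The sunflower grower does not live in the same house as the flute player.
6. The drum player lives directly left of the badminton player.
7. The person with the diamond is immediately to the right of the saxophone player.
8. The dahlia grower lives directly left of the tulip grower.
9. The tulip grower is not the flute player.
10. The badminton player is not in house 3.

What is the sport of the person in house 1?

That leaves baseball as the sport for house 1.
From clue 1, the tulip grower must be in house 2.
Clue 1: the saxophone player is in house 3.
Clue 7 places the person with the diamond in house 4.
By clue 8, the dahlia grower is in house 1.
House 1's instrument must be drum (nothing else left).
So house 2 gets harp for instrument.
That leaves flute as the instrument for house 4.
That leaves rugby as the sport for house 3.
The person with the topaz is in house 2 (clue 3).
Clue 5: the sunflower grower is in house 3.
By clue 6, the badminton player is in house 2.
That leaves lily as the flower for house 4.
House 4 sport: only golf fits.
By clue 4, the person with the emerald is in house 3.
The only gemstone still possible for house 1 is ruby.
So: house 1 = dahlia/ruby/drum/baseball, house 2 = tulip/topaz/harp/badminton, house 3 = sunflower/emerald/saxophone/rugby, house 4 = lily/diamond/flute/golf.

baseball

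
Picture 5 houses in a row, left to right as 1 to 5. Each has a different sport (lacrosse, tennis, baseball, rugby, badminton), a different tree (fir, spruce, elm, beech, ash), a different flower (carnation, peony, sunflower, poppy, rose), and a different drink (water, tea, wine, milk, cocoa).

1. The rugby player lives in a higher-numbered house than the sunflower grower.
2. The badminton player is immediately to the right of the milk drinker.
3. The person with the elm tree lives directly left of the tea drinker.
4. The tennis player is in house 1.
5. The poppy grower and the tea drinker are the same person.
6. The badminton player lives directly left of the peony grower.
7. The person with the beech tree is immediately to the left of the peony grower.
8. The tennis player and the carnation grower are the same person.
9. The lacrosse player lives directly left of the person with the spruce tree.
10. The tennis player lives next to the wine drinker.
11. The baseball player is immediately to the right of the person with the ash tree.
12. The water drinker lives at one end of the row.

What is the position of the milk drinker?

By clue 4, the tennis player is in house 1.
The carnation grower is in house 1 (clue 8).
From clue 10, the wine drinker must be in house 2.
The badminton player is narrowed to house 2 or 4; consider each.
Placing it in house 4 leads to a contradiction, so it's in house 2.
The milk drinker is in house 1 (clue 2).
Clue 6 places the peony grower in house 3.
Clue 7 places the person with the beech tree in house 2.
The only tree still possible for house 1 is fir.
House 5's tree must be spruce (nothing else left).
House 3's drink must be cocoa (nothing else left).
That leaves tea as the drink for house 4.
So house 5 gets water for drink.
Clue 3: the person with the elm tree is in house 3.
The poppy grower is in house 4 (clue 5).
By clue 9, the lacrosse player is in house 4.
So house 3 gets rugby for sport.
The only sport still possible for house 5 is baseball.
That leaves ash as the tree for house 4.
So house 5 gets rose for flower.
The only flower still possible for house 2 is sunflower.
So: house 1 = tennis/fir/carnation/milk, house 2 = badminton/beech/sunflower/wine, house 3 = rugby/elm/peony/cocoa, house 4 = lacrosse/ash/poppy/tea, house 5 = baseball/spruce/rose/water.

1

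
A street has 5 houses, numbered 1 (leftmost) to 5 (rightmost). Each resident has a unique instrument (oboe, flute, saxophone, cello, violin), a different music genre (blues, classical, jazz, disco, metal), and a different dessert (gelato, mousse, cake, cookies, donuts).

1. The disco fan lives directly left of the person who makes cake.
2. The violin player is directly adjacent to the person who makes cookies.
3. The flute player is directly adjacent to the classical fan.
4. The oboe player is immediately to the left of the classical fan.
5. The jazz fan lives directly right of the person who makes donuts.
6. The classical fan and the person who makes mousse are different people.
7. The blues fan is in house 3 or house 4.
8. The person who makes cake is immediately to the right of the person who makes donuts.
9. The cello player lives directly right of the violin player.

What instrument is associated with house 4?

violin

The blues fan is narrowed to house 3 or 4; consider each.
Placing it in house 4 leads to a contradiction, so it's in house 3.
The disco fan is narrowed to house 1 or 4; consider each.
Placing it in house 1 leads to a contradiction, so it's in house 4.
Clue 1: the person who makes cake is in house 5.
The person who makes donuts is in house 4 (clue 8).
So house 1 gets metal for music genre.
From clue 5, the jazz fan must be in house 5.
The only music genre still possible for house 2 is classical.
From clue 4, the oboe player must be in house 1.
That leaves flute as the instrument for house 3.
Clue 9: the cello player is in house 5.
The violin player is in house 4 (clue 9).
House 2's instrument must be saxophone (nothing else left).
So house 2 gets gelato for dessert.
By clue 2, the person who makes cookies is in house 3.
House 1 dessert: only mousse fits.
So: house 1 = oboe/metal/mousse, house 2 = saxophone/classical/gelato, house 3 = flute/blues/cookies, house 4 = violin/disco/donuts, house 5 = cello/jazz/cake.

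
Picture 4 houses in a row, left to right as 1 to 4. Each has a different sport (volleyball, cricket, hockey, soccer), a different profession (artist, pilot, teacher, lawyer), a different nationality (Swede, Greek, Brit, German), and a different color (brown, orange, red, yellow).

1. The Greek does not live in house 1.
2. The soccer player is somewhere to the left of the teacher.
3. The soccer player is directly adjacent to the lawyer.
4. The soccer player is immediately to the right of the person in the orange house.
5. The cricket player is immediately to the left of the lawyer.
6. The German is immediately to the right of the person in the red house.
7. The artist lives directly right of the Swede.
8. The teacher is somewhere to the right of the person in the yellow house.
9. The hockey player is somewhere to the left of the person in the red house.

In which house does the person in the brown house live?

The only sport still possible for house 4 is volleyball.
The only profession still possible for house 1 is pilot.
The only color still possible for house 4 is brown.
The hockey player is narrowed to house 1 or 2; consider each.
Placing it in house 1 leads to a contradiction, so it's in house 2.
From clue 9, the person in the red house must be in house 3.
House 1's sport must be cricket (nothing else left).
That leaves soccer as the sport for house 3.
From clue 2, the teacher must be in house 4.
By clue 4, the person in the orange house is in house 2.
From clue 5, the lawyer must be in house 2.
The German is in house 4 (clue 6).
House 3's profession must be artist (nothing else left).
That leaves yellow as the color for house 1.
Clue 7 places the Swede in house 2.
That leaves Brit as the nationality for house 1.
That leaves Greek as the nationality for house 3.
So: house 1 = cricket/pilot/Brit/yellow, house 2 = hockey/lawyer/Swede/orange, house 3 = soccer/artist/Greek/red, house 4 = volleyball/teacher/German/brown.

4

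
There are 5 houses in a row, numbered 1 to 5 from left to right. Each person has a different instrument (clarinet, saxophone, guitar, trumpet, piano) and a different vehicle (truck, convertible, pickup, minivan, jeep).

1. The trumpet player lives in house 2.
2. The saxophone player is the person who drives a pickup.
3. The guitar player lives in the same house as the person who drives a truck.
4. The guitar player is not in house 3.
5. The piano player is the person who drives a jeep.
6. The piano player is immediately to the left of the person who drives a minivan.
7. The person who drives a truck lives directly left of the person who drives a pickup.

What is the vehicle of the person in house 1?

The trumpet player is in house 2 (clue 1).
The person who drives a truck is in house 4 (clue 7).
Clue 7: the person who drives a pickup is in house 5.
That leaves minivan as the vehicle for house 2.
The saxophone player is in house 5 (clue 2).
Clue 3 places the guitar player in house 4.
From clue 6, the piano player must be in house 1.
The only instrument still possible for house 3 is clarinet.
The person who drives a jeep is in house 1 (clue 5).
House 3 vehicle: only convertible fits.
So: house 1 = piano/jeep, house 2 = trumpet/minivan, house 3 = clarinet/convertible, house 4 = guitar/truck, house 5 = saxophone/pickup.

jeep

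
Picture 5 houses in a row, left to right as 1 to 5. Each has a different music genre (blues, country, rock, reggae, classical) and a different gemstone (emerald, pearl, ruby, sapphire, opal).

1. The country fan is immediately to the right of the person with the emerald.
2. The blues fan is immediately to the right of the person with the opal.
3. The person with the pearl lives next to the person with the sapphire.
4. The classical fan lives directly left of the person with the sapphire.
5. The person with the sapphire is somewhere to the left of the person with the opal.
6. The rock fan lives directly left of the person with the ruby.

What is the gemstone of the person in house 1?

House 5 gemstone: only ruby fits.
By clue 6, the rock fan is in house 4.
The person with the opal is in house 4 (clue 2).
House 5's music genre must be blues (nothing else left).
The classical fan is narrowed to house 1 or 2; consider each.
Placing it in house 2 leads to a contradiction, so it's in house 1.
By clue 4, the person with the sapphire is in house 2.
So house 3 gets pearl for gemstone.
Clue 1: the country fan is in house 2.
House 3's music genre must be reggae (nothing else left).
That leaves emerald as the gemstone for house 1.
So: house 1 = classical/emerald, house 2 = country/sapphire, house 3 = reggae/pearl, house 4 = rock/opal, house 5 = blues/ruby.

emerald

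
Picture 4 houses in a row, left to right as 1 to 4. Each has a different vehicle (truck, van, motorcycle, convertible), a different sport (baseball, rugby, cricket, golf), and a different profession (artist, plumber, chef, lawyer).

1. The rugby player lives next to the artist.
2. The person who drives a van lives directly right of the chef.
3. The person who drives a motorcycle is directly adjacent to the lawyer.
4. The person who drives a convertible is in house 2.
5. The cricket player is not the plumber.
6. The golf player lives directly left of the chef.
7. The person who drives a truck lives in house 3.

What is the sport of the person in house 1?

By clue 4, the person who drives a convertible is in house 2.
By clue 7, the person who drives a truck is in house 3.
The only vehicle still possible for house 1 is motorcycle.
That leaves van as the vehicle for house 4.
By clue 2, the chef is in house 3.
By clue 3, the lawyer is in house 2.
The golf player is in house 2 (clue 6).
Clue 1 places the rugby player in house 3.
Clue 1 places the artist in house 4.
That leaves plumber as the profession for house 1.
The cricket player is in house 4 (clue 5).
House 1 sport: only baseball fits.
So: house 1 = motorcycle/baseball/plumber, house 2 = convertible/golf/lawyer, house 3 = truck/rugby/chef, house 4 = van/cricket/artist.

baseball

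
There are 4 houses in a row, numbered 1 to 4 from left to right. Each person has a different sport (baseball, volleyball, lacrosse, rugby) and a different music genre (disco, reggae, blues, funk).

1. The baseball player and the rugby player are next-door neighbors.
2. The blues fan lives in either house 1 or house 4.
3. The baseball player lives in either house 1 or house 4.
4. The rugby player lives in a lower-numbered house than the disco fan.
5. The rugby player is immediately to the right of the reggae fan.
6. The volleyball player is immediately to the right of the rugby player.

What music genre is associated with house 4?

blues

The baseball player is narrowed to house 1 or 4; consider each.
Placing it in house 4 leads to a contradiction, so it's in house 1.
Clue 1 places the rugby player in house 2.
Clue 5: the reggae fan is in house 1.
The volleyball player is in house 3 (clue 6).
That leaves lacrosse as the sport for house 4.
House 2 music genre: only funk fits.
House 3's music genre must be disco (nothing else left).
The only music genre still possible for house 4 is blues.
So: house 1 = baseball/reggae, house 2 = rugby/funk, house 3 = volleyball/disco, house 4 = lacrosse/blues.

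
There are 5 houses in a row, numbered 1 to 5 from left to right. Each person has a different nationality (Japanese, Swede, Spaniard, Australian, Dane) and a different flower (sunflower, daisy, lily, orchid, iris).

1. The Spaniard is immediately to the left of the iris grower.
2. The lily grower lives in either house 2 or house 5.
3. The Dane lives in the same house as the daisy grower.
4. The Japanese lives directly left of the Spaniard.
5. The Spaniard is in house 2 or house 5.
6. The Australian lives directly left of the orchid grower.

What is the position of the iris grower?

3

From clue 5, the Spaniard must be in house 2.
Clue 1: the iris grower is in house 3.
The Japanese is in house 1 (clue 4).
So house 1 gets sunflower for flower.
House 2 flower: only lily fits.
The Australian is narrowed to house 3 or 4; consider each.
Placing it in house 4 leads to a contradiction, so it's in house 3.
Clue 6: the orchid grower is in house 4.
House 5 flower: only daisy fits.
From clue 3, the Dane must be in house 5.
House 4's nationality must be Swede (nothing else left).
So: house 1 = Japanese/sunflower, house 2 = Spaniard/lily, house 3 = Australian/iris, house 4 = Swede/orchid, house 5 = Dane/daisy.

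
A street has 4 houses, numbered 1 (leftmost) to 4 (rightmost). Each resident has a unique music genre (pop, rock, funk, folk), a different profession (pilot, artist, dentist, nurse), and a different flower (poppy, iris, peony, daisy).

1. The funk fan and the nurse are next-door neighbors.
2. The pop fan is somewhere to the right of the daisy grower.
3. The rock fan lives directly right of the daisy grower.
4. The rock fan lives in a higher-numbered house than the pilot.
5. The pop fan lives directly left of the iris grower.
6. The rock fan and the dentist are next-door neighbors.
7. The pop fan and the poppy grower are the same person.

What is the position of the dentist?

The pop fan is narrowed to house 2 or 3; consider each.
Placing it in house 2 leads to a contradiction, so it's in house 3.
Clue 5: the iris grower is in house 4.
Clue 7: the poppy grower is in house 3.
House 2's music genre must be rock (nothing else left).
Clue 3: the daisy grower is in house 1.
Clue 4 places the pilot in house 1.
The only profession still possible for house 2 is nurse.
So house 3 gets dentist for profession.
So house 4 gets artist for profession.
So house 2 gets peony for flower.
From clue 1, the funk fan must be in house 1.
House 4 music genre: only folk fits.
So: house 1 = funk/pilot/daisy, house 2 = rock/nurse/peony, house 3 = pop/dentist/poppy, house 4 = folk/artist/iris.

3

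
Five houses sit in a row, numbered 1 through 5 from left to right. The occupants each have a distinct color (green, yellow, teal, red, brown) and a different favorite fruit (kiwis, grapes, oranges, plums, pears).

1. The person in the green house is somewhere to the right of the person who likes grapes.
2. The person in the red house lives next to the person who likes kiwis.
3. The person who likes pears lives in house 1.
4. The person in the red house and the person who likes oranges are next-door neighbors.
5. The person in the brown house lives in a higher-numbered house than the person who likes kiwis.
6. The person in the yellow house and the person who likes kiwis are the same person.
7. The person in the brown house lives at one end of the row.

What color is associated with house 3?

By clue 3, the person who likes pears is in house 1.
Clue 7 places the person in the brown house in house 5.
The person in the green house is narrowed to house 3 or 4; consider each.
Placing it in house 3 leads to a contradiction, so it's in house 4.
So house 5 gets plums for favorite fruit.
The only favorite fruit still possible for house 4 is oranges.
From clue 4, the person in the red house must be in house 3.
House 1's color must be teal (nothing else left).
So house 2 gets yellow for color.
Clue 2 places the person who likes kiwis in house 2.
So house 3 gets grapes for favorite fruit.
So: house 1 = teal/pears, house 2 = yellow/kiwis, house 3 = red/grapes, house 4 = green/oranges, house 5 = brown/plums.

red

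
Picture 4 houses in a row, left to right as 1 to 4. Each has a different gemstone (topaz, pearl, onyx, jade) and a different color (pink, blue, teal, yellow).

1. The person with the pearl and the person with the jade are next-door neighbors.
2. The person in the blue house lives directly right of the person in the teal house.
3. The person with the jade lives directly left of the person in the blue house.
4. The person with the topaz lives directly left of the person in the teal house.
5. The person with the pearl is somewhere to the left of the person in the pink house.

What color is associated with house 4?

pink

House 4 gemstone: only onyx fits.
House 1's color must be yellow (nothing else left).
The person with the jade is narrowed to house 2 or 3; consider each.
Placing it in house 3 leads to a contradiction, so it's in house 2.
By clue 3, the person in the blue house is in house 3.
The only gemstone still possible for house 3 is pearl.
House 2's color must be teal (nothing else left).
So house 4 gets pink for color.
House 1's gemstone must be topaz (nothing else left).
So: house 1 = topaz/yellow, house 2 = jade/teal, house 3 = pearl/blue, house 4 = onyx/pink.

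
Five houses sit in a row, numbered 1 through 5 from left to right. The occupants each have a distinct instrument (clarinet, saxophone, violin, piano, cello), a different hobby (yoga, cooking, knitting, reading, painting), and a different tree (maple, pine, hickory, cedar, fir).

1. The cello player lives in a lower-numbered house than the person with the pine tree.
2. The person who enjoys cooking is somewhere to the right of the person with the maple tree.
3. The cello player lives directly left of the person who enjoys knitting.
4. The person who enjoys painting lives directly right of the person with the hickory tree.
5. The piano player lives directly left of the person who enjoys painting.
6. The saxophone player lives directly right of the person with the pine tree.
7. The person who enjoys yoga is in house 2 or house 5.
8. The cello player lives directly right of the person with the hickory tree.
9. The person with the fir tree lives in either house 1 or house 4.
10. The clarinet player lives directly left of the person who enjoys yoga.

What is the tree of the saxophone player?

House 1 hobby: only reading fits.
House 5's tree must be cedar (nothing else left).
The cello player is narrowed to house 2 or 3; consider each.
Placing it in house 2 leads to a contradiction, so it's in house 3.
By clue 1, the person with the pine tree is in house 4.
By clue 3, the person who enjoys knitting is in house 4.
By clue 6, the saxophone player is in house 5.
From clue 8, the person with the hickory tree must be in house 2.
House 1 tree: only fir fits.
House 3's tree must be maple (nothing else left).
The person who enjoys cooking is in house 5 (clue 2).
Clue 4: the person who enjoys painting is in house 3.
From clue 5, the piano player must be in house 2.
That leaves yoga as the hobby for house 2.
By clue 10, the clarinet player is in house 1.
House 4 instrument: only violin fits.
So: house 1 = clarinet/reading/fir, house 2 = piano/yoga/hickory, house 3 = cello/painting/maple, house 4 = violin/knitting/pine, house 5 = saxophone/cooking/cedar.

cedar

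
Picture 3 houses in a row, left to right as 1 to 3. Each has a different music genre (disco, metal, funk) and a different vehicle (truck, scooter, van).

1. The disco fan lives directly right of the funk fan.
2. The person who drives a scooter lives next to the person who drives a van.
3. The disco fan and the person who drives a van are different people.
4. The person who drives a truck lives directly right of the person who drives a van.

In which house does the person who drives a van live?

The disco fan is narrowed to house 2 or 3; consider each.
Placing it in house 2 leads to a contradiction, so it's in house 3.
From clue 1, the funk fan must be in house 2.
House 1's music genre must be metal (nothing else left).
The person who drives a truck is narrowed to house 2 or 3; consider each.
Placing it in house 2 leads to a contradiction, so it's in house 3.
From clue 4, the person who drives a van must be in house 2.
House 1 vehicle: only scooter fits.
So: house 1 = metal/scooter, house 2 = funk/van, house 3 = disco/truck.

2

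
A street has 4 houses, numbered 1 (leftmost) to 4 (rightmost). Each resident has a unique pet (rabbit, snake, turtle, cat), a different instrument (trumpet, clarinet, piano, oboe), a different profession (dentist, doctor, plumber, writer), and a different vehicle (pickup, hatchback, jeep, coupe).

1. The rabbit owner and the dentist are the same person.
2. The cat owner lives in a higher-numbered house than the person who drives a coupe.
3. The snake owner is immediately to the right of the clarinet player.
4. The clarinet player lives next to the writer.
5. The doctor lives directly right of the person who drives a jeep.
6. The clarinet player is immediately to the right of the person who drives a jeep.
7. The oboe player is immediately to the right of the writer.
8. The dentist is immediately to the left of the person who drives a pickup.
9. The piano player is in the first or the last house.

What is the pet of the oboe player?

House 4 profession: only plumber fits.
The snake owner is narrowed to house 3 or 4; consider each.
Placing it in house 4 leads to a contradiction, so it's in house 3.
The clarinet player is in house 2 (clue 3).
Clue 6: the person who drives a jeep is in house 1.
The only instrument still possible for house 3 is trumpet.
House 4 instrument: only oboe fits.
The cat owner is in house 4 (clue 2).
The doctor is in house 2 (clue 5).
From clue 7, the writer must be in house 3.
That leaves piano as the instrument for house 1.
The only profession still possible for house 1 is dentist.
House 4's vehicle must be hatchback (nothing else left).
The rabbit owner is in house 1 (clue 1).
By clue 8, the person who drives a pickup is in house 2.
House 2 pet: only turtle fits.
That leaves coupe as the vehicle for house 3.
So: house 1 = rabbit/piano/dentist/jeep, house 2 = turtle/clarinet/doctor/pickup, house 3 = snake/trumpet/writer/coupe, house 4 = cat/oboe/plumber/hatchback.

cat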